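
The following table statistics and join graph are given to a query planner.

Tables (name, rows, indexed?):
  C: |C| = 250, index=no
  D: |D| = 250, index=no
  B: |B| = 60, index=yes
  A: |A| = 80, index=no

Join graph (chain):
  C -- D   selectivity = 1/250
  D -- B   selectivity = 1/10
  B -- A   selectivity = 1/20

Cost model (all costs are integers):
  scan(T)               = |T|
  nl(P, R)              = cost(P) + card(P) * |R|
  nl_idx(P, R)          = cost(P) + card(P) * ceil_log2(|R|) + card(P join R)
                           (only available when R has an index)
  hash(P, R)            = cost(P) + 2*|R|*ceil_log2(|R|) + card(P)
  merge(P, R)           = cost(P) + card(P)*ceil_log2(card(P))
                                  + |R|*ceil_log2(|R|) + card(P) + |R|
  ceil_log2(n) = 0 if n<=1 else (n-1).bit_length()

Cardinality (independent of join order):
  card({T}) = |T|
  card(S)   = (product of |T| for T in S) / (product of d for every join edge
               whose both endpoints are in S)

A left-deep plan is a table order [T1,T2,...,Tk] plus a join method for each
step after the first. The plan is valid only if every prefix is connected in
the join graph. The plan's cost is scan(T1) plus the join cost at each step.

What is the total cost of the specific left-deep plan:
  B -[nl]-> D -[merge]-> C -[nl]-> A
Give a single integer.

155310

step 1: scan B: cost=60, card=60
step 2: join D via nl
    card(P join D) = 60*250/(10) = 1500
    cost = 60 + 60*250 = 15060
step 3: join C via merge
    card(P join C) = 1500*250/(250) = 1500
    cost = 15060 + 1500*11 + 250*8 + 1500 + 250 = 35310
step 4: join A via nl
    card(P join A) = 1500*80/(20) = 6000
    cost = 35310 + 1500*80 = 155310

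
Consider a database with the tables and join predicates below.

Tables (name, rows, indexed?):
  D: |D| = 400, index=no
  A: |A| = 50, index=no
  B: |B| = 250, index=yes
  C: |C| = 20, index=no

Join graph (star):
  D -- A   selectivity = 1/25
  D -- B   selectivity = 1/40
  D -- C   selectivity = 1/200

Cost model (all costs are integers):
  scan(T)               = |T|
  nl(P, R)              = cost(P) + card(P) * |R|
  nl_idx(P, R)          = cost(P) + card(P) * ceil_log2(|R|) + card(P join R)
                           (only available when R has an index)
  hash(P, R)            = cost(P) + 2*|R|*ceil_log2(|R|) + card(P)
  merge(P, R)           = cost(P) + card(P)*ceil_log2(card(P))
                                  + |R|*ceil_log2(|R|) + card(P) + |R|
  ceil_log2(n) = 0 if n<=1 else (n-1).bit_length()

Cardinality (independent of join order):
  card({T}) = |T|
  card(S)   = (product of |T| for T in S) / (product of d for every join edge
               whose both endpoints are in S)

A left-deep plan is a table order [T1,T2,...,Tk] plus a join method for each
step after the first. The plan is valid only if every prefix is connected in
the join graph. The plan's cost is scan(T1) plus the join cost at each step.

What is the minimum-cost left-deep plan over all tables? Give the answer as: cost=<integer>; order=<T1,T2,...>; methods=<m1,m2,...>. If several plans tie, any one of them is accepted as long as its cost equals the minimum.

cost=2420; order=D,C,B,A; methods=hash,nl_idx,hash

Selinger DP (subsets sized 1..n):
  {D}: scan cost=400, card=400
  {A}: scan cost=50, card=50
  {B}: scan cost=250, card=250
  {C}: scan cost=20, card=20
  {AD}: card=800; try (A,hash)→1400, (D,merge)→4400, (A,merge)→4750, (D,hash)→7300, (D,nl)→20050, (A,nl)→20400; best=1400 via (A,hash)
  {BD}: card=2500; try (B,hash)→4800, (B,nl_idx)→6100, (D,merge)→6500, (B,merge)→6650, (D,hash)→7700, (D,nl)→100250 …(+1); best=4800 via (B,hash)
  {CD}: card=40; try (C,hash)→1000, (D,merge)→4140, (C,merge)→4520, (D,hash)→7240, (D,nl)→8020, (C,nl)→8400; best=1000 via (C,hash)
  {ABD}: card=5000; try (B,hash)→6200, (A,hash)→7900, (B,merge)→12450, (B,nl_idx)→12800, (A,merge)→37650, (A,nl)→129800 …(+1); best=6200 via (B,hash)
  {ACD}: card=80; try (A,merge)→1630, (A,hash)→1640, (C,hash)→2400, (A,nl)→3000, (C,merge)→10320, (C,nl)→17400; best=1630 via (A,merge)
  {BCD}: card=250; try (B,nl_idx)→1570, (B,merge)→3530, (B,hash)→5040, (C,hash)→7500, (B,nl)→11000, (C,merge)→37420 …(+1); best=1570 via (B,nl_idx)
  {ABCD}: card=500; try (A,hash)→2420, (B,nl_idx)→2770, (A,merge)→4170, (B,merge)→4520, (B,hash)→5710, (C,hash)→11400 …(+4); best=2420 via (A,hash)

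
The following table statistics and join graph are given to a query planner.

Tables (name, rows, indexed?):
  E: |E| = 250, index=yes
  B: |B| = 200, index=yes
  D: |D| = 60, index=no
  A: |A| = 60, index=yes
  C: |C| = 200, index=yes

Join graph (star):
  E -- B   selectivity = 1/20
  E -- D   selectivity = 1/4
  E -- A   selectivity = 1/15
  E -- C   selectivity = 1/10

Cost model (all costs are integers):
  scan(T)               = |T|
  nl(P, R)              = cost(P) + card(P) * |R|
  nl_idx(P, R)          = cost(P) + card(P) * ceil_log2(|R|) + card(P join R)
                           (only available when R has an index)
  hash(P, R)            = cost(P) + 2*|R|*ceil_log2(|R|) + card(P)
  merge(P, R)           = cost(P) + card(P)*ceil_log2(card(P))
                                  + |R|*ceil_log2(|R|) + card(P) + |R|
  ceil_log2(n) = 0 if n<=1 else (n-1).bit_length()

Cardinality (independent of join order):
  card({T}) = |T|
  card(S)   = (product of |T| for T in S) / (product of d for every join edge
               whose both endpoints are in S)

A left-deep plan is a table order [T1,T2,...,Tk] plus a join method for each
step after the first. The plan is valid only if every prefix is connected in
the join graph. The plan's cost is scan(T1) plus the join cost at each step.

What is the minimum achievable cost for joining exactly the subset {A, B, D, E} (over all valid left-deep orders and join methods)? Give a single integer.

16140

Selinger DP over subsets of {A,B,D,E}:
  {E}: scan cost=250, card=250
  {B}: scan cost=200, card=200
  {D}: scan cost=60, card=60
  {A}: scan cost=60, card=60
  {BE}: card=2500; try (B,hash)→3700, (E,merge)→4250, (E,nl_idx)→4300, (B,merge)→4300, (E,hash)→4400, (B,nl_idx)→4750 …(+2); best=3700 via (B,hash)
  {DE}: card=3750; try (D,hash)→1220, (E,merge)→2730, (D,merge)→2920, (E,hash)→4120, (E,nl_idx)→4290, (E,nl)→15060 …(+1); best=1220 via (D,hash)
  {AE}: card=1000; try (A,hash)→1220, (E,nl_idx)→1540, (E,merge)→2730, (A,nl_idx)→2750, (A,merge)→2920, (E,hash)→4120 …(+2); best=1220 via (A,hash)
  {BDE}: card=37500; try (D,hash)→6920, (B,hash)→8170, (D,merge)→36620, (B,merge)→51770, (B,nl_idx)→68720, (D,nl)→153700 …(+1); best=6920 via (D,hash)
  {ABE}: card=10000; try (B,hash)→5420, (A,hash)→6920, (B,merge)→14020, (B,nl_idx)→19220, (A,nl_idx)→28700, (A,merge)→36620 …(+2); best=5420 via (B,hash)
  {ADE}: card=15000; try (D,hash)→2940, (A,hash)→5690, (D,merge)→12640, (A,nl_idx)→38720, (A,merge)→50390, (D,nl)→61220 …(+1); best=2940 via (D,hash)
  {ABDE}: card=150000; try (D,hash)→16140, (B,hash)→21140, (A,hash)→45140, (D,merge)→155840, (B,merge)→229740, (B,nl_idx)→272940 …(+5); best=16140 via (D,hash)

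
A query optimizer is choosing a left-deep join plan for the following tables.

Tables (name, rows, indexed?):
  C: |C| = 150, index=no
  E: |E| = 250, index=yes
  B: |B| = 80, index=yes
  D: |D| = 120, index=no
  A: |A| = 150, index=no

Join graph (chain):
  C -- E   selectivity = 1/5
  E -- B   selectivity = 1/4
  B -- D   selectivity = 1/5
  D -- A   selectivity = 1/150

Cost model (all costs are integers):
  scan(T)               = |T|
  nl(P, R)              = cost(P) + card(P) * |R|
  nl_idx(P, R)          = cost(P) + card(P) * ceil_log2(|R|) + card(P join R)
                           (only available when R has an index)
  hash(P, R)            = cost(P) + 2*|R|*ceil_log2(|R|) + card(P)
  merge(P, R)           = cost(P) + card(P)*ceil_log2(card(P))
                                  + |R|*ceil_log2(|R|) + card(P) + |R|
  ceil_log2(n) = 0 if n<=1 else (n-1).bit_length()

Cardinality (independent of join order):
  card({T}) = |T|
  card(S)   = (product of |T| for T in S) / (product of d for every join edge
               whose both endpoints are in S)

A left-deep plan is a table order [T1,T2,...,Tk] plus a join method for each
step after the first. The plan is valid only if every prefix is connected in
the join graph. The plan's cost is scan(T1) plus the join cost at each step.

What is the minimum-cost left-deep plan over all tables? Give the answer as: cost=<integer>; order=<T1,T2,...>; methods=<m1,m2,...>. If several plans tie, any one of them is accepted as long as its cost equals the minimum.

cost=131540; order=A,D,B,E,C; methods=hash,hash,hash,hash

Selinger DP (subsets sized 1..n):
  {C}: scan cost=150, card=150
  {E}: scan cost=250, card=250
  {B}: scan cost=80, card=80
  {D}: scan cost=120, card=120
  {A}: scan cost=150, card=150
  {CE}: card=7500; try (C,hash)→2900, (E,merge)→3750, (C,merge)→3850, (E,hash)→4300, (E,nl_idx)→8850, (E,nl)→37650 …(+1); best=2900 via (C,hash)
  {BE}: card=5000; try (B,hash)→1620, (E,merge)→2970, (B,merge)→3140, (E,hash)→4160, (E,nl_idx)→5720, (B,nl_idx)→7000 …(+2); best=1620 via (B,hash)
  {BD}: card=1920; try (B,hash)→1360, (D,merge)→1680, (B,merge)→1720, (D,hash)→1840, (B,nl_idx)→2880, (D,nl)→9680 …(+1); best=1360 via (B,hash)
  {AD}: card=120; try (D,hash)→1980, (A,merge)→2430, (D,merge)→2460, (A,hash)→2640, (A,nl)→18120, (D,nl)→18150; best=1980 via (D,hash)
  {BCE}: card=150000; try (C,hash)→9020, (B,hash)→11520, (C,merge)→72970, (B,merge)→108540, (B,nl_idx)→205400, (B,nl)→602900 …(+1); best=9020 via (C,hash)
  {BDE}: card=120000; try (E,hash)→7280, (D,hash)→8300, (E,merge)→26650, (D,merge)→72580, (E,nl_idx)→136720, (E,nl)→481360 …(+1); best=7280 via (E,hash)
  {ABD}: card=1920; try (B,hash)→3220, (B,merge)→3580, (B,nl_idx)→4740, (A,hash)→5680, (B,nl)→11580, (A,merge)→25750 …(+1); best=3220 via (B,hash)
  {BCDE}: card=3600000; try (C,hash)→129680, (D,hash)→160700, (C,merge)→2168630, (D,merge)→2859980, (C,nl)→18007280, (D,nl)→18009020; best=129680 via (C,hash)
  {ABDE}: card=120000; try (E,hash)→9140, (E,merge)→28510, (A,hash)→129680, (E,nl_idx)→138580, (E,nl)→483220, (A,merge)→2168630 …(+1); best=9140 via (E,hash)
  {ABCDE}: card=3600000; try (C,hash)→131540, (C,merge)→2170490, (A,hash)→3732080, (C,nl)→18009140, (A,merge)→82931030, (A,nl)→540129680; best=131540 via (C,hash)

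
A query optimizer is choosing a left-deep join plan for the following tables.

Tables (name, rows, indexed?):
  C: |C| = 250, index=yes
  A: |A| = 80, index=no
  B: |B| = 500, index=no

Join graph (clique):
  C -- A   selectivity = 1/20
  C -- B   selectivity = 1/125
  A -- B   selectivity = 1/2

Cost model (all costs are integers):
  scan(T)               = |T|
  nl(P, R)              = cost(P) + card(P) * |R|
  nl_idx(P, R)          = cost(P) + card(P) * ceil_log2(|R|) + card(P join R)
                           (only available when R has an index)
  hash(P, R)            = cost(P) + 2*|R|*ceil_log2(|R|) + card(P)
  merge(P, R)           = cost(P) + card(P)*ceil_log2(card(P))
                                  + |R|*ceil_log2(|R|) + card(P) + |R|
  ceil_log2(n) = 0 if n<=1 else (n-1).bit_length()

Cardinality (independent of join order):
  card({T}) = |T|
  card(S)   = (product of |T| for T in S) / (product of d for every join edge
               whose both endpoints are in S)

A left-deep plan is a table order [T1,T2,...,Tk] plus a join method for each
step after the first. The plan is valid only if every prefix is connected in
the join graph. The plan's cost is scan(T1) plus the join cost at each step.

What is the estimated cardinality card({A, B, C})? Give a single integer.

Tables in S: A(80), B(500), C(250)
Edges inside S: C-A(d=20), C-B(d=125), A-B(d=2)
numerator = 80 * 500 * 250 = 10000000
denominator = 20 * 125 * 2 = 5000
card(S) = 10000000 / 5000 = 2000

2000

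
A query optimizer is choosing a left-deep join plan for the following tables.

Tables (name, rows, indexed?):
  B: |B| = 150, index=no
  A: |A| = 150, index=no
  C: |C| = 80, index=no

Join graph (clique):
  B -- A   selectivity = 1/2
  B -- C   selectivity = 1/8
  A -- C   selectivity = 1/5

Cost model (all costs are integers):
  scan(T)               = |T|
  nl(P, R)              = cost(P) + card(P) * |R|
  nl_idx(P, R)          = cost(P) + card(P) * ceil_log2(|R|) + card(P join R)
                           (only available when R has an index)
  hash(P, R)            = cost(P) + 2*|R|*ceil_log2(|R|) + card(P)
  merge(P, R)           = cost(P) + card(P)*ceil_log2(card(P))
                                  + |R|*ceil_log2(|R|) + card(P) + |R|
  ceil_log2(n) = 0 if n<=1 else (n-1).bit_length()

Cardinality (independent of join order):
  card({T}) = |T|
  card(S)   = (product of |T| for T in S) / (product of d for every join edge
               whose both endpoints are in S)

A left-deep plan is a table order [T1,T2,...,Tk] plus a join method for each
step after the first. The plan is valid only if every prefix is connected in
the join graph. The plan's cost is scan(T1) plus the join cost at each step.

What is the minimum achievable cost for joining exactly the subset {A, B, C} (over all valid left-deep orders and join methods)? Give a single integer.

5320

Selinger DP over subsets of {A,B,C}:
  {B}: scan cost=150, card=150
  {A}: scan cost=150, card=150
  {C}: scan cost=80, card=80
  {AB}: card=11250; try (B,hash)→2700, (A,hash)→2700, (B,merge)→2850, (A,merge)→2850, (B,nl)→22650, (A,nl)→22650; best=2700 via (B,hash)
  {BC}: card=1500; try (C,hash)→1420, (B,merge)→2070, (C,merge)→2140, (B,hash)→2560, (B,nl)→12080, (C,nl)→12150; best=1420 via (C,hash)
  {AC}: card=2400; try (C,hash)→1420, (A,merge)→2070, (C,merge)→2140, (A,hash)→2560, (A,nl)→12080, (C,nl)→12150; best=1420 via (C,hash)
  {ABC}: card=22500; try (A,hash)→5320, (B,hash)→6220, (C,hash)→15070, (A,merge)→20770, (B,merge)→33970, (C,merge)→172090 …(+3); best=5320 via (A,hash)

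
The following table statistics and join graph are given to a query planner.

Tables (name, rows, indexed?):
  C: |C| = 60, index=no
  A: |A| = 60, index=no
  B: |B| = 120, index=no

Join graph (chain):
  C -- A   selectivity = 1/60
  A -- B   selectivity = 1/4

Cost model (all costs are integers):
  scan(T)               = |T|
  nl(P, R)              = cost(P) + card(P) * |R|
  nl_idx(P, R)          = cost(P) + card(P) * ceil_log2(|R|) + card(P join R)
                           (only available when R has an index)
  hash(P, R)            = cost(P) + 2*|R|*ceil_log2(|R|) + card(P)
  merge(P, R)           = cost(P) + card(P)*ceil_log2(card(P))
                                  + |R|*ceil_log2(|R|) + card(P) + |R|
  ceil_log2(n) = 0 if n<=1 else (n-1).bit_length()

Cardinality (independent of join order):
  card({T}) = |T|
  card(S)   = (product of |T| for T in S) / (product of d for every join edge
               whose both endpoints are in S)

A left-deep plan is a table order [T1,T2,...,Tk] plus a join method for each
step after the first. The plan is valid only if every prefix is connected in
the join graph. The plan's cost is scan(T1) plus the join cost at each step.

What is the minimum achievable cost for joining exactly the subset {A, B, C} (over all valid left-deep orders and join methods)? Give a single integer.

Selinger DP over subsets of {A,B,C}:
  {C}: scan cost=60, card=60
  {A}: scan cost=60, card=60
  {B}: scan cost=120, card=120
  {AC}: card=60; try (C,hash)→840, (A,hash)→840, (C,merge)→900, (A,merge)→900, (C,nl)→3660, (A,nl)→3660; best=840 via (C,hash)
  {AB}: card=1800; try (A,hash)→960, (B,merge)→1440, (A,merge)→1500, (B,hash)→1800, (B,nl)→7260, (A,nl)→7320; best=960 via (A,hash)
  {ABC}: card=1800; try (B,merge)→2220, (B,hash)→2580, (C,hash)→3480, (B,nl)→8040, (C,merge)→22980, (C,nl)→108960; best=2220 via (B,merge)

2220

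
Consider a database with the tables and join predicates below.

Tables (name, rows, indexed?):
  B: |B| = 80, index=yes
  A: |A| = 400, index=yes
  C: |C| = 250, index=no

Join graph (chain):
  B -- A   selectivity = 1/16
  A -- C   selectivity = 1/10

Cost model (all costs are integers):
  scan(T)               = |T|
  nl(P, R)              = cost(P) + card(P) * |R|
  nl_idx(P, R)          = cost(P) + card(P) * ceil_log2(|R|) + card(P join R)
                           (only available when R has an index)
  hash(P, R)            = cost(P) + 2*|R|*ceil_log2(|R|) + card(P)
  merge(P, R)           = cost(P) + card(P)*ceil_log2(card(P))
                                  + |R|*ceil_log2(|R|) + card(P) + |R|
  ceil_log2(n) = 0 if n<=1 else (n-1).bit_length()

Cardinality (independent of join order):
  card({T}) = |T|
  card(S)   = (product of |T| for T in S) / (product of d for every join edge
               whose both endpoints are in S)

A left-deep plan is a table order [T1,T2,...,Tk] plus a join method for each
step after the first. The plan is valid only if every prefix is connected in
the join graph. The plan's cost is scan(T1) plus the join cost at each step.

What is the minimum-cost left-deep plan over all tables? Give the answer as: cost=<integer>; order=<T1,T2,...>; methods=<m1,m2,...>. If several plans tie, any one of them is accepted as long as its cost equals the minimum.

cost=7920; order=A,B,C; methods=hash,hash

Selinger DP (subsets sized 1..n):
  {B}: scan cost=80, card=80
  {A}: scan cost=400, card=400
  {C}: scan cost=250, card=250
  {AB}: card=2000; try (B,hash)→1920, (A,nl_idx)→2800, (A,merge)→4720, (B,merge)→5040, (B,nl_idx)→5200, (A,hash)→7360 …(+2); best=1920 via (B,hash)
  {AC}: card=10000; try (C,hash)→4800, (A,merge)→6500, (C,merge)→6650, (A,hash)→7700, (A,nl_idx)→12500, (A,nl)→100250 …(+1); best=4800 via (C,hash)
  {ABC}: card=50000; try (C,hash)→7920, (B,hash)→15920, (C,merge)→28170, (B,nl_idx)→124800, (B,merge)→155440, (C,nl)→501920 …(+1); best=7920 via (C,hash)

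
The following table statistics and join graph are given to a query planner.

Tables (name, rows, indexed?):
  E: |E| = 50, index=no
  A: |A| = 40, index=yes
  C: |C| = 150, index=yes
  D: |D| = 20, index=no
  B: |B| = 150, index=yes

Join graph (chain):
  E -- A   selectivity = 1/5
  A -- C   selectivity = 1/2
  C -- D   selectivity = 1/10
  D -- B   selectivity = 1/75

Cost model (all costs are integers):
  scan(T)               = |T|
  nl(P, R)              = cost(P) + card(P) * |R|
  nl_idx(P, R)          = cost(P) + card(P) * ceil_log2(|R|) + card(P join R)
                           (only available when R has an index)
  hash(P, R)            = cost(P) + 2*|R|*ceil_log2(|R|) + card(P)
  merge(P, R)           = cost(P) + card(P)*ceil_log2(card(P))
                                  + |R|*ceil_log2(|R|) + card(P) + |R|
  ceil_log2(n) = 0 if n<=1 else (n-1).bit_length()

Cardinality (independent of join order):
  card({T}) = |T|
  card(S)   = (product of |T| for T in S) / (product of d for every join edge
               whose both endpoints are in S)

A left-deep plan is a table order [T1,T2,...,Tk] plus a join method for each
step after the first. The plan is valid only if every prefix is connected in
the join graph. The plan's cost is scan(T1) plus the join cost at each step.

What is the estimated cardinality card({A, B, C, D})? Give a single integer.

Tables in S: A(40), B(150), C(150), D(20)
Edges inside S: A-C(d=2), C-D(d=10), D-B(d=75)
numerator = 40 * 150 * 150 * 20 = 18000000
denominator = 2 * 10 * 75 = 1500
card(S) = 18000000 / 1500 = 12000

12000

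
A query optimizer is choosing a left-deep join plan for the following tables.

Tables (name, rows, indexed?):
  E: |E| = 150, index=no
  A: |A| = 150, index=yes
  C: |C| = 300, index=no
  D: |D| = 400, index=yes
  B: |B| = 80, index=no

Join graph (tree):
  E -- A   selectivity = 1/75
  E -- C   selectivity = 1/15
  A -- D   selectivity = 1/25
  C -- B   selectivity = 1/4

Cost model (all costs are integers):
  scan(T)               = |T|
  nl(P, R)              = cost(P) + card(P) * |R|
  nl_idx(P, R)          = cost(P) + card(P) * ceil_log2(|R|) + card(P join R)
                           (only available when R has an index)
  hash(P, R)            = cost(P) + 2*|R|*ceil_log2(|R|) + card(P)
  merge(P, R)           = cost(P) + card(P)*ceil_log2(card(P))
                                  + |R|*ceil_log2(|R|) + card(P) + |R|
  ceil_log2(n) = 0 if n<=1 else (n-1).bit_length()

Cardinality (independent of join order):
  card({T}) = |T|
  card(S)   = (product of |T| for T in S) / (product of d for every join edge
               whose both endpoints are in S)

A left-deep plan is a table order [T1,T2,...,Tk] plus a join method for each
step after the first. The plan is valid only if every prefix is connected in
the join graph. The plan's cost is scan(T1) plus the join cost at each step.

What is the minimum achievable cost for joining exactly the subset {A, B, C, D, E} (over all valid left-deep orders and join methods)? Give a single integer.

Selinger DP over subsets of {A,B,C,D,E}:
  {E}: scan cost=150, card=150
  {A}: scan cost=150, card=150
  {C}: scan cost=300, card=300
  {D}: scan cost=400, card=400
  {B}: scan cost=80, card=80
  {AE}: card=300; try (A,nl_idx)→1650, (E,hash)→2700, (A,hash)→2700, (E,merge)→2850, (A,merge)→2850, (E,nl)→22650 …(+1); best=1650 via (A,nl_idx)
  {CE}: card=3000; try (E,hash)→3000, (C,merge)→4500, (E,merge)→4650, (C,hash)→5700, (C,nl)→45150, (E,nl)→45300; best=3000 via (E,hash)
  {AD}: card=2400; try (A,hash)→3200, (D,nl_idx)→3900, (D,merge)→5500, (A,merge)→5750, (A,nl_idx)→6000, (D,hash)→7500 …(+2); best=3200 via (A,hash)
  {BC}: card=6000; try (B,hash)→1720, (C,merge)→3720, (B,merge)→3940, (C,hash)→5560, (C,nl)→24080, (B,nl)→24300; best=1720 via (B,hash)
  {ACE}: card=6000; try (C,hash)→7350, (C,merge)→7650, (A,hash)→8400, (A,nl_idx)→33000, (A,merge)→43350, (C,nl)→91650 …(+1); best=7350 via (C,hash)
  {ADE}: card=4800; try (E,hash)→8000, (D,merge)→8650, (D,hash)→9150, (D,nl_idx)→9150, (E,merge)→35750, (D,nl)→121650 …(+1); best=8000 via (E,hash)
  {BCE}: card=60000; try (B,hash)→7120, (E,hash)→10120, (B,merge)→42640, (E,merge)→87070, (B,nl)→243000, (E,nl)→901720; best=7120 via (B,hash)
  {ACDE}: card=96000; try (C,hash)→18200, (D,hash)→20550, (C,merge)→78200, (D,merge)→95350, (D,nl_idx)→157350, (C,nl)→1448000 …(+1); best=18200 via (C,hash)
  {ABCE}: card=120000; try (B,hash)→14470, (A,hash)→69520, (B,merge)→91990, (B,nl)→487350, (A,nl_idx)→607120, (A,merge)→1028470 …(+1); best=14470 via (B,hash)
  {ABCDE}: card=1920000; try (B,hash)→115320, (D,hash)→141670, (B,merge)→1746840, (D,merge)→2178470, (D,nl_idx)→3014470, (B,nl)→7698200 …(+1); best=115320 via (B,hash)

115320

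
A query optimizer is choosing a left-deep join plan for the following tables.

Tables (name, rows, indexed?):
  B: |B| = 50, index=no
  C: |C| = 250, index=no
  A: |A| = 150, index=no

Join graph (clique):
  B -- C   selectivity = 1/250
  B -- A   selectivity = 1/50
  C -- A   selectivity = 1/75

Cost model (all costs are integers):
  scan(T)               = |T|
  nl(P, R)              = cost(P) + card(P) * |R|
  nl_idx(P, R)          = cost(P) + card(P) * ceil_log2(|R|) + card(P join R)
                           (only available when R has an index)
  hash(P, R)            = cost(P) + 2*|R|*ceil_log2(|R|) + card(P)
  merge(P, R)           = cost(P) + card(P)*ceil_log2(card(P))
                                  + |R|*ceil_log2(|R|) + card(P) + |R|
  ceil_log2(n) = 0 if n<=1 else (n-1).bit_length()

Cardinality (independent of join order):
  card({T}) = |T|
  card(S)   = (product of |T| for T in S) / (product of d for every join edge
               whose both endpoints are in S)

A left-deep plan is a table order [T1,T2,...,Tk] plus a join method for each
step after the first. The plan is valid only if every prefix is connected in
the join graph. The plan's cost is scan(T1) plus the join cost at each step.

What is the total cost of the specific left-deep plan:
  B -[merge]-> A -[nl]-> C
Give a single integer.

step 1: scan B: cost=50, card=50
step 2: join A via merge
    card(P join A) = 50*150/(50) = 150
    cost = 50 + 50*6 + 150*8 + 50 + 150 = 1750
step 3: join C via nl
    card(P join C) = 150*250/(250*75) = 2
    cost = 1750 + 150*250 = 39250

39250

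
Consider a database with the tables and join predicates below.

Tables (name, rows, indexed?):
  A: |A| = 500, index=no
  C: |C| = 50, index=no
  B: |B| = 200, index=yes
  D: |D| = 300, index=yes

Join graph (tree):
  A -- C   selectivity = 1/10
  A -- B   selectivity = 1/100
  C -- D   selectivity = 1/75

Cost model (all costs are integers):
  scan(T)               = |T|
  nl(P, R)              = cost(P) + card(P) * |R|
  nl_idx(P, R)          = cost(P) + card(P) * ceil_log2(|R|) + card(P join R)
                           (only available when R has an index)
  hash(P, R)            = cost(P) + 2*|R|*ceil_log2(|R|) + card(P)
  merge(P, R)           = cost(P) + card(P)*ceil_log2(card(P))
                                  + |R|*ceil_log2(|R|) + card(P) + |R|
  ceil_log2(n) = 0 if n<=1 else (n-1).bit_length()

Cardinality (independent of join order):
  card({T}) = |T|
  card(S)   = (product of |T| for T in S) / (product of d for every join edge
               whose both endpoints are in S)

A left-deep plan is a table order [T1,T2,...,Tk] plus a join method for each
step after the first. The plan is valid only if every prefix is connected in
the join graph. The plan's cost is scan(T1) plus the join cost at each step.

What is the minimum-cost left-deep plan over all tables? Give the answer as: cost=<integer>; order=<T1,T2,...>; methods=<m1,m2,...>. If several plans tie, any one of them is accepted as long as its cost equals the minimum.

Selinger DP (subsets sized 1..n):
  {A}: scan cost=500, card=500
  {C}: scan cost=50, card=50
  {B}: scan cost=200, card=200
  {D}: scan cost=300, card=300
  {AC}: card=2500; try (C,hash)→1600, (A,merge)→5400, (C,merge)→5850, (A,hash)→9100, (A,nl)→25050, (C,nl)→25500; best=1600 via (C,hash)
  {AB}: card=1000; try (B,hash)→4200, (B,nl_idx)→5500, (A,merge)→7000, (B,merge)→7300, (A,hash)→9400, (A,nl)→100200 …(+1); best=4200 via (B,hash)
  {CD}: card=200; try (D,nl_idx)→700, (C,hash)→1200, (D,merge)→3400, (C,merge)→3650, (D,hash)→5500, (D,nl)→15050 …(+1); best=700 via (D,nl_idx)
  {ABC}: card=5000; try (C,hash)→5800, (B,hash)→7300, (C,merge)→15550, (B,nl_idx)→26600, (B,merge)→35900, (C,nl)→54200 …(+1); best=5800 via (C,hash)
  {ACD}: card=10000; try (A,merge)→7500, (D,hash)→9500, (A,hash)→9900, (D,nl_idx)→34100, (D,merge)→37100, (A,nl)→100700 …(+1); best=7500 via (A,merge)
  {ABCD}: card=20000; try (D,hash)→16200, (B,hash)→20700, (D,nl_idx)→70800, (D,merge)→78800, (B,nl_idx)→107500, (B,merge)→159300 …(+2); best=16200 via (D,hash)

cost=16200; order=A,B,C,D; methods=hash,hash,hash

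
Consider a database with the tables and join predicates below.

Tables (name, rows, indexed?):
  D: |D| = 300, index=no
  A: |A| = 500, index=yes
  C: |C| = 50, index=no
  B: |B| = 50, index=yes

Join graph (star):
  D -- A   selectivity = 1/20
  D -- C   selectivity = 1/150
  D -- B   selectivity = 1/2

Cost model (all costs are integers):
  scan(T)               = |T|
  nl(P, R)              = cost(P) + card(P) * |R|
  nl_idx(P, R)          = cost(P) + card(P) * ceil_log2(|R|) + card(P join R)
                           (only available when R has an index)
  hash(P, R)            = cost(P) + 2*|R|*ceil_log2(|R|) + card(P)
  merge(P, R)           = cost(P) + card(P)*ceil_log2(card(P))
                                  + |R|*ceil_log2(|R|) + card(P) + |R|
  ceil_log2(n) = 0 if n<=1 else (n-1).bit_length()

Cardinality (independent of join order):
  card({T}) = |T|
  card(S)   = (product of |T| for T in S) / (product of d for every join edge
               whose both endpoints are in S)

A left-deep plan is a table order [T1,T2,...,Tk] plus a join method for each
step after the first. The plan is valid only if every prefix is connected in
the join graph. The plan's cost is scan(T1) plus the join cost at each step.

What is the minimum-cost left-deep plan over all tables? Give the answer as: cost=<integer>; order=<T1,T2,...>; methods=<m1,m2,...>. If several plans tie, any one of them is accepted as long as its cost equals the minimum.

Selinger DP (subsets sized 1..n):
  {D}: scan cost=300, card=300
  {A}: scan cost=500, card=500
  {C}: scan cost=50, card=50
  {B}: scan cost=50, card=50
  {AD}: card=7500; try (D,hash)→6400, (A,merge)→8300, (D,merge)→8500, (A,hash)→9600, (A,nl_idx)→10500, (A,nl)→150300 …(+1); best=6400 via (D,hash)
  {CD}: card=100; try (C,hash)→1200, (D,merge)→3400, (C,merge)→3650, (D,hash)→5500, (D,nl)→15050, (C,nl)→15300; best=1200 via (C,hash)
  {BD}: card=7500; try (B,hash)→1200, (D,merge)→3400, (B,merge)→3650, (D,hash)→5500, (B,nl_idx)→9600, (D,nl)→15050 …(+1); best=1200 via (B,hash)
  {ACD}: card=2500; try (A,nl_idx)→4600, (A,merge)→7000, (A,hash)→10300, (C,hash)→14500, (A,nl)→51200, (C,merge)→111750 …(+1); best=4600 via (A,nl_idx)
  {ABD}: card=187500; try (B,hash)→14500, (A,hash)→17700, (A,merge)→111200, (B,merge)→111750, (B,nl_idx)→238900, (A,nl_idx)→256200 …(+2); best=14500 via (B,hash)
  {BCD}: card=2500; try (B,hash)→1900, (B,merge)→2350, (B,nl_idx)→4300, (B,nl)→6200, (C,hash)→9300, (C,merge)→106550 …(+1); best=1900 via (B,hash)
  {ABCD}: card=62500; try (B,hash)→7700, (A,hash)→13400, (B,merge)→37450, (A,merge)→39400, (B,nl_idx)→82100, (A,nl_idx)→86900 …(+5); best=7700 via (B,hash)

cost=7700; order=D,C,A,B; methods=hash,nl_idx,hash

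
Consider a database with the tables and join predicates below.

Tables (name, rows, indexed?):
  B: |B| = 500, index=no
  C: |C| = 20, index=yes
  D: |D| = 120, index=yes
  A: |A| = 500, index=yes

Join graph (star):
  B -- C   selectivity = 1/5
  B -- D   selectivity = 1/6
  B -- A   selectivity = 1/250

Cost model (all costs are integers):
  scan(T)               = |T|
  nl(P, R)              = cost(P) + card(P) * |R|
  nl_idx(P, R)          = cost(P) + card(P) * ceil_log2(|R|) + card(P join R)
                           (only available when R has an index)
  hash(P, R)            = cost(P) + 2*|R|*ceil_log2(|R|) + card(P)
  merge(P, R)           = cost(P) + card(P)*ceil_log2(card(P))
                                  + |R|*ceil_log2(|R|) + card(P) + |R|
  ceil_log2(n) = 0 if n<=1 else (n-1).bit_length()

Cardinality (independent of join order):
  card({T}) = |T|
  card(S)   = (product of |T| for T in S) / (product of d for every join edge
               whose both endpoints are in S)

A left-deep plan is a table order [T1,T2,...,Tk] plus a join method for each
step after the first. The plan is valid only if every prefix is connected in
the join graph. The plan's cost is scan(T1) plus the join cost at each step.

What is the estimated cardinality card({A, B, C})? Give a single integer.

4000

Tables in S: A(500), B(500), C(20)
Edges inside S: B-C(d=5), B-A(d=250)
numerator = 500 * 500 * 20 = 5000000
denominator = 5 * 250 = 1250
card(S) = 5000000 / 1250 = 4000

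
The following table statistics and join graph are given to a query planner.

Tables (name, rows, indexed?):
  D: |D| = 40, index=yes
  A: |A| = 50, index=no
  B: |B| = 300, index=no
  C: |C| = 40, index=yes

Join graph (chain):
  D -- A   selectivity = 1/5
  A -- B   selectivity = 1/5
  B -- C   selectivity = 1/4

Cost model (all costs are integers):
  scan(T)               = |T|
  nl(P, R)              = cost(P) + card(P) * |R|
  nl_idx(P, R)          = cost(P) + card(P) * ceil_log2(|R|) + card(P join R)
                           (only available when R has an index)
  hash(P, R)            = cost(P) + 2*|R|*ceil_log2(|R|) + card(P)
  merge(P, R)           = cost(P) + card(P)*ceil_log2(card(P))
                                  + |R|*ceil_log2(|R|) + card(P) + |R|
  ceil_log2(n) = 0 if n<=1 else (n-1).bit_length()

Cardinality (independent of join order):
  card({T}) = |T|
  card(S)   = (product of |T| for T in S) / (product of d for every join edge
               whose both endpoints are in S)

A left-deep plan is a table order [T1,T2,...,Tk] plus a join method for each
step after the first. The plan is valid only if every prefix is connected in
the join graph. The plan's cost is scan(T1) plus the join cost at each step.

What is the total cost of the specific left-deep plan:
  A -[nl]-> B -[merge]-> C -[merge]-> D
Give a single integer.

step 1: scan A: cost=50, card=50
step 2: join B via nl
    card(P join B) = 50*300/(5) = 3000
    cost = 50 + 50*300 = 15050
step 3: join C via merge
    card(P join C) = 3000*40/(4) = 30000
    cost = 15050 + 3000*12 + 40*6 + 3000 + 40 = 54330
step 4: join D via merge
    card(P join D) = 30000*40/(5) = 240000
    cost = 54330 + 30000*15 + 40*6 + 30000 + 40 = 534610

534610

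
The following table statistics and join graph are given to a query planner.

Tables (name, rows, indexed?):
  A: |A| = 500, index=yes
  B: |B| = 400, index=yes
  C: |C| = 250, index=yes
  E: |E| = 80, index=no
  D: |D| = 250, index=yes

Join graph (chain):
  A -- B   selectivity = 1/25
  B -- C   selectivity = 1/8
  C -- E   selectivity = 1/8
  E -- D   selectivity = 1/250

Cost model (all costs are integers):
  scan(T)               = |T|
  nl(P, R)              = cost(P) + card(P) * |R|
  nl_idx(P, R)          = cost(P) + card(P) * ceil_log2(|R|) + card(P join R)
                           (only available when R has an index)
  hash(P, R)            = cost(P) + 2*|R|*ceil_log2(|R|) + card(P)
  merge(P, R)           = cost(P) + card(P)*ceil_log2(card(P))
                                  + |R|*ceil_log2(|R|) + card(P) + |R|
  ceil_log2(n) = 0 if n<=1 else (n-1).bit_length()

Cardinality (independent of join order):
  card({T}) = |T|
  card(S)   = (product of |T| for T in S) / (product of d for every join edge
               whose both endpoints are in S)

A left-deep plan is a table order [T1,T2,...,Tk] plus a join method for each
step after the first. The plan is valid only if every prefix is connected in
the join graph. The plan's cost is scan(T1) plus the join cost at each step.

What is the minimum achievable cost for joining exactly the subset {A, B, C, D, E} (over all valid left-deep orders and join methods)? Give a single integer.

Selinger DP over subsets of {A,B,C,D,E}:
  {A}: scan cost=500, card=500
  {B}: scan cost=400, card=400
  {C}: scan cost=250, card=250
  {E}: scan cost=80, card=80
  {D}: scan cost=250, card=250
  {AB}: card=8000; try (B,hash)→8200, (A,merge)→9400, (B,merge)→9500, (A,hash)→9800, (A,nl_idx)→12000, (B,nl_idx)→13000 …(+2); best=8200 via (B,hash)
  {BC}: card=12500; try (C,hash)→4800, (B,merge)→6500, (C,merge)→6650, (B,hash)→7700, (B,nl_idx)→15000, (C,nl_idx)→16100 …(+2); best=4800 via (C,hash)
  {CE}: card=2500; try (E,hash)→1620, (C,merge)→2970, (E,merge)→3140, (C,nl_idx)→3220, (C,hash)→4160, (C,nl)→20080 …(+1); best=1620 via (E,hash)
  {DE}: card=80; try (D,nl_idx)→800, (E,hash)→1620, (D,merge)→2970, (E,merge)→3140, (D,hash)→4160, (D,nl)→20080 …(+1); best=800 via (D,nl_idx)
  {ABC}: card=250000; try (C,hash)→20200, (A,hash)→26300, (C,merge)→122450, (A,merge)→197300, (C,nl_idx)→322200, (A,nl_idx)→367300 …(+2); best=20200 via (C,hash)
  {BCE}: card=125000; try (B,hash)→11320, (E,hash)→18420, (B,merge)→38120, (B,nl_idx)→149120, (E,merge)→192940, (B,nl)→1001620 …(+1); best=11320 via (B,hash)
  {CDE}: card=2500; try (C,merge)→3690, (C,nl_idx)→3940, (C,hash)→4880, (D,hash)→8120, (C,nl)→20800, (D,nl_idx)→24120 …(+2); best=3690 via (C,merge)
  {ABCE}: card=2500000; try (A,hash)→145320, (E,hash)→271320, (A,merge)→2266320, (A,nl_idx)→3636320, (E,merge)→4770840, (E,nl)→20020200 …(+1); best=145320 via (A,hash)
  {BCDE}: card=125000; try (B,hash)→13390, (B,merge)→40190, (D,hash)→140320, (B,nl_idx)→151190, (B,nl)→1003690, (D,nl_idx)→1136320 …(+2); best=13390 via (B,hash)
  {ABCDE}: card=2500000; try (A,hash)→147390, (A,merge)→2268390, (D,hash)→2649320, (A,nl_idx)→3638390, (D,nl_idx)→22645320, (D,merge)→57647570 …(+2); best=147390 via (A,hash)

147390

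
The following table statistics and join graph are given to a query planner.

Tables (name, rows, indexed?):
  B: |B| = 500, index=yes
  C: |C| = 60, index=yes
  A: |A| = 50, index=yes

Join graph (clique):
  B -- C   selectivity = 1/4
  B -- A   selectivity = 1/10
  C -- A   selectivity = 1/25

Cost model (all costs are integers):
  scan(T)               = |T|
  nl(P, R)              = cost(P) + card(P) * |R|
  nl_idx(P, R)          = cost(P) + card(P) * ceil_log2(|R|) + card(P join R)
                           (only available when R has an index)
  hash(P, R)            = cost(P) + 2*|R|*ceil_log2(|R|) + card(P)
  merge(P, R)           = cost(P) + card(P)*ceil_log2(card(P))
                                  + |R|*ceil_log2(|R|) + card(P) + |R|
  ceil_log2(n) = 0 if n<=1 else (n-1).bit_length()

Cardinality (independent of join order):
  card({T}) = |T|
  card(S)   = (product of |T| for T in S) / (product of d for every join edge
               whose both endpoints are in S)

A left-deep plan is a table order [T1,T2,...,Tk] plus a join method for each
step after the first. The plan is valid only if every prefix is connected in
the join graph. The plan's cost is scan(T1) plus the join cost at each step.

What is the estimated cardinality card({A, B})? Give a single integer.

Tables in S: A(50), B(500)
Edges inside S: B-A(d=10)
numerator = 50 * 500 = 25000
denominator = 10 = 10
card(S) = 25000 / 10 = 2500

2500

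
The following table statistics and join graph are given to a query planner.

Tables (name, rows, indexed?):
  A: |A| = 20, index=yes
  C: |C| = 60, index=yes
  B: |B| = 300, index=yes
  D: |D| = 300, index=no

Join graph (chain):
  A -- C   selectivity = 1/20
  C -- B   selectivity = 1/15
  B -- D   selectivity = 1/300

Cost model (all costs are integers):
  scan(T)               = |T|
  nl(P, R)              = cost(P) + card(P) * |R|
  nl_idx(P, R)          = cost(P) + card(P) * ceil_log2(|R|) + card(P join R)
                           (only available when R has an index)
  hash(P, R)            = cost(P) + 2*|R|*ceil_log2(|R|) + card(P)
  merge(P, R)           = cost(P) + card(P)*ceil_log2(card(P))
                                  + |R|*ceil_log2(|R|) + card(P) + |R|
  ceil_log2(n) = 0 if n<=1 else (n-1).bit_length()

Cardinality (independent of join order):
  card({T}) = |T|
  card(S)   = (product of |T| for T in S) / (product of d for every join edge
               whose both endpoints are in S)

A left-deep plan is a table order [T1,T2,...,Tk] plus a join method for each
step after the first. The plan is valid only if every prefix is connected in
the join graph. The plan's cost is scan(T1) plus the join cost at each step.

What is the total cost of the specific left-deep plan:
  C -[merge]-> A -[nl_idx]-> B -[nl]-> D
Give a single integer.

362340

step 1: scan C: cost=60, card=60
step 2: join A via merge
    card(P join A) = 60*20/(20) = 60
    cost = 60 + 60*6 + 20*5 + 60 + 20 = 600
step 3: join B via nl_idx
    card(P join B) = 60*300/(15) = 1200
    cost = 600 + 60*9 + 1200 = 2340
step 4: join D via nl
    card(P join D) = 1200*300/(300) = 1200
    cost = 2340 + 1200*300 = 362340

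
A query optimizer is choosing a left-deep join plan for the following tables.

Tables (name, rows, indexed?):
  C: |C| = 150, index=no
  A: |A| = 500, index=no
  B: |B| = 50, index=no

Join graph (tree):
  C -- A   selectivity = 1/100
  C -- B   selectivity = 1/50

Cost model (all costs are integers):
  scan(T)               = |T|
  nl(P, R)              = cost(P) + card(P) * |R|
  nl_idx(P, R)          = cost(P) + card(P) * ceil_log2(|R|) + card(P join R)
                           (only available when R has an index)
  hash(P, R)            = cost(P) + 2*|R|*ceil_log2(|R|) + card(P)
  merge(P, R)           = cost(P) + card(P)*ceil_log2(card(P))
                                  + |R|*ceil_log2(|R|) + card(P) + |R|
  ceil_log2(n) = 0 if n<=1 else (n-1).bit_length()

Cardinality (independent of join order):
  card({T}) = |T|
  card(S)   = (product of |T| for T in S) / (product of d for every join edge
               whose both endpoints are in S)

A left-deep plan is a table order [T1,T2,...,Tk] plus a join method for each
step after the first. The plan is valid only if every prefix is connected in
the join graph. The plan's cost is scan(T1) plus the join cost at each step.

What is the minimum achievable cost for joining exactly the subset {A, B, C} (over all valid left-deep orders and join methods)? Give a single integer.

4750

Selinger DP over subsets of {A,B,C}:
  {C}: scan cost=150, card=150
  {A}: scan cost=500, card=500
  {B}: scan cost=50, card=50
  {AC}: card=750; try (C,hash)→3400, (A,merge)→6500, (C,merge)→6850, (A,hash)→9300, (A,nl)→75150, (C,nl)→75500; best=3400 via (C,hash)
  {BC}: card=150; try (B,hash)→900, (C,merge)→1750, (B,merge)→1850, (C,hash)→2500, (C,nl)→7550, (B,nl)→7650; best=900 via (B,hash)
  {ABC}: card=750; try (B,hash)→4750, (A,merge)→7250, (A,hash)→10050, (B,merge)→12000, (B,nl)→40900, (A,nl)→75900; best=4750 via (B,hash)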